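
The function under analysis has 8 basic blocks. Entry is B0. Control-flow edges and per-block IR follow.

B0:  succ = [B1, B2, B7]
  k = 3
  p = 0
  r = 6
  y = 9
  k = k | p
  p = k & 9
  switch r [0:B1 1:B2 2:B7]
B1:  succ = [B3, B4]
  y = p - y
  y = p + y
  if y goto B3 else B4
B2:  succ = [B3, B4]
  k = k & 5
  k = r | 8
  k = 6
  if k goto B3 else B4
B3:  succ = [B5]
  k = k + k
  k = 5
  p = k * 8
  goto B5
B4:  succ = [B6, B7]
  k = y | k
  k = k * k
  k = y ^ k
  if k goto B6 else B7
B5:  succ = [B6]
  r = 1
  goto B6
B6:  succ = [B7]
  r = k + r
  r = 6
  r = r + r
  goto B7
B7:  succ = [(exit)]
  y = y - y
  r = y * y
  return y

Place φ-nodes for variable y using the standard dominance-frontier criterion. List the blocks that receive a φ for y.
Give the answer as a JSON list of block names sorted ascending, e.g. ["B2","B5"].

Answer: ["B3", "B4", "B6", "B7"]

Derivation:
idom tree: B1←B0 B2←B0 B3←B0 B4←B0 B5←B3 B6←B0 B7←B0
Join-block Dom:
  B3: preds {B1,B2}: {B0,B1} ∩ {B0,B2} = {B0}; idom=B0
  B4: preds {B1,B2}: {B0,B1} ∩ {B0,B2} = {B0}; idom=B0
  B6: preds {B4,B5}: {B0,B4} ∩ {B0,B3,B5} = {B0}; idom=B0
  B7: preds {B0,B4,B6}: {B0} ∩ {B0,B4} ∩ {B0,B6} = {B0}; idom=B0

DF derivation:
  join B3 pred B1: B1 stop@B0
  join B3 pred B2: B2 stop@B0
  join B4 pred B1: B1 stop@B0
  join B4 pred B2: B2 stop@B0
  join B6 pred B4: B4 stop@B0
  join B6 pred B5: B5→B3 stop@B0
  join B7 pred B0: · stop@B0
  join B7 pred B4: B4 stop@B0
  join B7 pred B6: B6 stop@B0
  B0 → ∅
  B1 → {B3,B4}
  B2 → {B3,B4}
  B3 → {B6}
  B4 → {B6,B7}
  B5 → {B6}
  B6 → {B7}
  B7 → ∅

φ for y: defs {B0,B1,B7}
  DF⁺ = {B3,B4,B6,B7}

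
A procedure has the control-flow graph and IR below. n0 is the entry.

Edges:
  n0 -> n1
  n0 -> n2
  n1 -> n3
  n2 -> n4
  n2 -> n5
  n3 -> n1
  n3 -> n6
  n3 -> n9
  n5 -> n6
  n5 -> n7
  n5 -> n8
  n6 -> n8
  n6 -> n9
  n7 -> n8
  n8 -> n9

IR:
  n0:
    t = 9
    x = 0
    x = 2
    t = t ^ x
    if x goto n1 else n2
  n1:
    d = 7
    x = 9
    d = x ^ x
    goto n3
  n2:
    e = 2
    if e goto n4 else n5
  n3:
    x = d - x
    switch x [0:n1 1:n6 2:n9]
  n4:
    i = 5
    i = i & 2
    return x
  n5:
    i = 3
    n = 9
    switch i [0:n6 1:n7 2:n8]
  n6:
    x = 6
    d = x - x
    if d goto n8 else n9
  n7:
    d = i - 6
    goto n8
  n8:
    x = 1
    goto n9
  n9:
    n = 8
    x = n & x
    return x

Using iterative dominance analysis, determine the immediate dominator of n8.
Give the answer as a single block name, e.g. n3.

idom tree: n1←n0 n2←n0 n3←n1 n4←n2 n5←n2 n6←n0 n7←n5 n8←n0 n9←n0
Dom at joins:
  n1: preds {n0,n3}: {n0} ∩ {n0,n1,n3} = {n0}; idom=n0
  n6: preds {n3,n5}: {n0,n1,n3} ∩ {n0,n2,n5} = {n0}; idom=n0
  n8: preds {n5,n6,n7}: {n0,n2,n5} ∩ {n0,n6} ∩ {n0,n2,n5,n7} = {n0}; idom=n0
  n9: preds {n3,n6,n8}: {n0,n1,n3} ∩ {n0,n6} ∩ {n0,n8} = {n0}; idom=n0

idom(n8) = n0

Answer: n0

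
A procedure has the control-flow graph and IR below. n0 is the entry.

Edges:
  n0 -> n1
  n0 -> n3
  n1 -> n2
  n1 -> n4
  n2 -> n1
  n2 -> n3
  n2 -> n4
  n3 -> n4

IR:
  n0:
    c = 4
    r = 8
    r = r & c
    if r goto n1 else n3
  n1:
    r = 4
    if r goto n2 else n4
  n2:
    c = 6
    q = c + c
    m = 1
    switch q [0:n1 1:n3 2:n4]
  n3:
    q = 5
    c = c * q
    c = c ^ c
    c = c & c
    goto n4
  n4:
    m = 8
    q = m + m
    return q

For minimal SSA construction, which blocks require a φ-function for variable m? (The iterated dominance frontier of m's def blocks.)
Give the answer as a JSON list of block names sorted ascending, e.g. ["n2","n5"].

Answer: ["n1", "n3", "n4"]

Working:
idom tree: n1←n0 n2←n1 n3←n0 n4←n0
Dom at joins:
  n1: preds {n0,n2}: {n0} ∩ {n0,n1,n2} = {n0}; idom=n0
  n3: preds {n0,n2}: {n0} ∩ {n0,n1,n2} = {n0}; idom=n0
  n4: preds {n1,n2,n3}: {n0,n1} ∩ {n0,n1,n2} ∩ {n0,n3} = {n0}; idom=n0

Frontier:
  n1←n0: walk · to n0
  n1←n2: walk n2→n1 to n0
  n3←n0: walk · to n0
  n3←n2: walk n2→n1 to n0
  n4←n1: walk n1 to n0
  n4←n2: walk n2→n1 to n0
  n4←n3: walk n3 to n0
  n0: DF=∅
  n1: DF={n1,n3,n4}
  n2: DF={n1,n3,n4}
  n3: DF={n4}
  n4: DF=∅

φ for m: defs {n2,n4}
  DF⁺ = {n1,n3,n4}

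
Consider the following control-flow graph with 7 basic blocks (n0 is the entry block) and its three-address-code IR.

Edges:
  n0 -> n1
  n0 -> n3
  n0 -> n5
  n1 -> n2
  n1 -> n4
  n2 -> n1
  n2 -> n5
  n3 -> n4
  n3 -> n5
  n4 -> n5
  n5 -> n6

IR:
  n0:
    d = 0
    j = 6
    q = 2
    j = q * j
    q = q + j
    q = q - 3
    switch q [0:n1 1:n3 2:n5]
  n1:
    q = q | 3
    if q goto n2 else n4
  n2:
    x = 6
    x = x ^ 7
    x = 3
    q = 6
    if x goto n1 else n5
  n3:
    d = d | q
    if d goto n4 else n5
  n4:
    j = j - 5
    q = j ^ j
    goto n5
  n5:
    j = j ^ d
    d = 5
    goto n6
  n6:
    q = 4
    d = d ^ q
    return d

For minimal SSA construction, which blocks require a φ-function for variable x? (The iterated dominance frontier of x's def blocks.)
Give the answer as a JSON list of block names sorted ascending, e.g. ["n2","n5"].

Answer: ["n1", "n4", "n5"]

Derivation:
idom tree: n1←n0 n2←n1 n3←n0 n4←n0 n5←n0 n6←n5
Dom∩ at merges:
  n1: preds {n0,n2}: {n0} ∩ {n0,n1,n2} = {n0}; idom=n0
  n4: preds {n1,n3}: {n0,n1} ∩ {n0,n3} = {n0}; idom=n0
  n5: preds {n0,n2,n3,n4}: {n0} ∩ {n0,n1,n2} ∩ {n0,n3} ∩ {n0,n4} = {n0}; idom=n0

Frontier:
  join n1 pred n0: · stop@n0
  join n1 pred n2: n2→n1 stop@n0
  join n4 pred n1: n1 stop@n0
  join n4 pred n3: n3 stop@n0
  join n5 pred n0: · stop@n0
  join n5 pred n2: n2→n1 stop@n0
  join n5 pred n3: n3 stop@n0
  join n5 pred n4: n4 stop@n0
  DF(n0)=∅
  DF(n1)={n1,n4,n5}
  DF(n2)={n1,n5}
  DF(n3)={n4,n5}
  DF(n4)={n5}
  DF(n5)=∅
  DF(n6)=∅

φ for x: defs {n2}
  DF⁺ = {n1,n4,n5}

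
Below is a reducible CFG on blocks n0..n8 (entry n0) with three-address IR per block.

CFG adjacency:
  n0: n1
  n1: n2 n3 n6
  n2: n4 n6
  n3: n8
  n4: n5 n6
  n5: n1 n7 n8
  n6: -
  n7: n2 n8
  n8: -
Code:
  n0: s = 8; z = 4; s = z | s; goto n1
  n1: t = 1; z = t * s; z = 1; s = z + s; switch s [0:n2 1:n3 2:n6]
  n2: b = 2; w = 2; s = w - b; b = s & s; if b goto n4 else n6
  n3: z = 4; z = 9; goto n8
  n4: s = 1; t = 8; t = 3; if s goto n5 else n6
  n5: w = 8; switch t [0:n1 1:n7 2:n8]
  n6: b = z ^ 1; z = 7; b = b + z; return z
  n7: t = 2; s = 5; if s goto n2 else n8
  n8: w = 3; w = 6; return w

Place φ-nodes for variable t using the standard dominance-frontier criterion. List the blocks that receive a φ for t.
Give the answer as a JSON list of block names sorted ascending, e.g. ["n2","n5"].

idom tree: n1←n0 n2←n1 n3←n1 n4←n2 n5←n4 n6←n1 n7←n5 n8←n1
Dom∩ at merges:
  n1: preds {n0,n5}: {n0} ∩ {n0,n1,n2,n4,n5} = {n0}; idom=n0
  n2: preds {n1,n7}: {n0,n1} ∩ {n0,n1,n2,n4,n5,n7} = {n0,n1}; idom=n1
  n6: preds {n1,n2,n4}: {n0,n1} ∩ {n0,n1,n2} ∩ {n0,n1,n2,n4} = {n0,n1}; idom=n1
  n8: preds {n3,n5,n7}: {n0,n1,n3} ∩ {n0,n1,n2,n4,n5} ∩ {n0,n1,n2,n4,n5,n7} = {n0,n1}; idom=n1

Frontier:
  join n1 pred n0: · stop@n0
  join n1 pred n5: n5→n4→n2→n1 stop@n0
  join n2 pred n1: · stop@n1
  join n2 pred n7: n7→n5→n4→n2 stop@n1
  join n6 pred n1: · stop@n1
  join n6 pred n2: n2 stop@n1
  join n6 pred n4: n4→n2 stop@n1
  join n8 pred n3: n3 stop@n1
  join n8 pred n5: n5→n4→n2 stop@n1
  join n8 pred n7: n7→n5→n4→n2 stop@n1
  n0 → ∅
  n1 → {n1}
  n2 → {n1,n2,n6,n8}
  n3 → {n8}
  n4 → {n1,n2,n6,n8}
  n5 → {n1,n2,n8}
  n6 → ∅
  n7 → {n2,n8}
  n8 → ∅

φ for t: defs {n1,n4,n7}
  DF⁺ = {n1,n2,n6,n8}

Answer: ["n1", "n2", "n6", "n8"]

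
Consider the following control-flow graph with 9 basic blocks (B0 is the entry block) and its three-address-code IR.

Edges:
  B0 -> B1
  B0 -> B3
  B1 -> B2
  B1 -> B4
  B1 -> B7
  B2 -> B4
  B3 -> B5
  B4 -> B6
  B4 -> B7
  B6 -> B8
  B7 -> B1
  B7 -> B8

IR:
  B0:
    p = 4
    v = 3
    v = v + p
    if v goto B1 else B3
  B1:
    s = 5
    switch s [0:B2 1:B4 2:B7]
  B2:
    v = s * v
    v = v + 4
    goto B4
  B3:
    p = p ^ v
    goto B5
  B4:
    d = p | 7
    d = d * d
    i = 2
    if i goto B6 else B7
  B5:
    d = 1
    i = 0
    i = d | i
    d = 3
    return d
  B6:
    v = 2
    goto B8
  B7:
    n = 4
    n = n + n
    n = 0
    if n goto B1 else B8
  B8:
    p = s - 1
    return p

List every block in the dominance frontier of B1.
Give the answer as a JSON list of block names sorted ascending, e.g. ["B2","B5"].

idom tree: B1←B0 B2←B1 B3←B0 B4←B1 B5←B3 B6←B4 B7←B1 B8←B1
Dom at joins:
  B1: preds {B0,B7}: {B0} ∩ {B0,B1,B7} = {B0}; idom=B0
  B4: preds {B1,B2}: {B0,B1} ∩ {B0,B1,B2} = {B0,B1}; idom=B1
  B7: preds {B1,B4}: {B0,B1} ∩ {B0,B1,B4} = {B0,B1}; idom=B1
  B8: preds {B6,B7}: {B0,B1,B4,B6} ∩ {B0,B1,B7} = {B0,B1}; idom=B1

DF walk-up:
  B1←B0: walk · to B0
  B1←B7: walk B7→B1 to B0
  B4←B1: walk · to B1
  B4←B2: walk B2 to B1
  B7←B1: walk · to B1
  B7←B4: walk B4 to B1
  B8←B6: walk B6→B4 to B1
  B8←B7: walk B7 to B1
  B0: DF=∅
  B1: DF={B1}
  B2: DF={B4}
  B3: DF=∅
  B4: DF={B7,B8}
  B5: DF=∅
  B6: DF={B8}
  B7: DF={B1,B8}
  B8: DF=∅

DF(B1) = ["B1"]

Answer: ["B1"]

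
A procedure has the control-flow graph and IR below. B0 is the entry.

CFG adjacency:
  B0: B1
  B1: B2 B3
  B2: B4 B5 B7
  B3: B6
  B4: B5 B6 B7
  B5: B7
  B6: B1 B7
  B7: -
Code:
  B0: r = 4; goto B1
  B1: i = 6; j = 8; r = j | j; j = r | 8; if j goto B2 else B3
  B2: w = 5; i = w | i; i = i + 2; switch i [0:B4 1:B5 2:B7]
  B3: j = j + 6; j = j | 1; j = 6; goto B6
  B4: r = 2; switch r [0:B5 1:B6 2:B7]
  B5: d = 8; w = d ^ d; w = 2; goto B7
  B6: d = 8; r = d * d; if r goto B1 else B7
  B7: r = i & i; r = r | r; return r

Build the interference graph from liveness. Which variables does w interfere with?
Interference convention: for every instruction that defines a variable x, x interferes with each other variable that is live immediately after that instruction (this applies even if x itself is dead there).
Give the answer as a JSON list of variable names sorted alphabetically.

Block summaries:
  B0 def {r} use ∅
  B1 def {i,j,r} use ∅
  B2 def {i,w} use {i}
  B3 def {j} use {j}
  B4 def {r} use ∅
  B5 def {d,w} use ∅
  B6 def {d,r} use ∅
  B7 def {r} use {i}

Liveness:
  B0 li=∅ lo=∅
  B1 li=∅ lo={i,j}
  B2 li={i} lo={i}
  B3 li={i,j} lo={i}
  B4 li={i} lo={i}
  B5 li={i} lo={i}
  B6 li={i} lo={i}
  B7 li={i} lo=∅

Conflict graph:
  d↔{i}
  i↔{d,j,r,w}
  j↔{i}
  r↔{i}
  w↔{i}

N(w) = ["i"]

Answer: ["i"]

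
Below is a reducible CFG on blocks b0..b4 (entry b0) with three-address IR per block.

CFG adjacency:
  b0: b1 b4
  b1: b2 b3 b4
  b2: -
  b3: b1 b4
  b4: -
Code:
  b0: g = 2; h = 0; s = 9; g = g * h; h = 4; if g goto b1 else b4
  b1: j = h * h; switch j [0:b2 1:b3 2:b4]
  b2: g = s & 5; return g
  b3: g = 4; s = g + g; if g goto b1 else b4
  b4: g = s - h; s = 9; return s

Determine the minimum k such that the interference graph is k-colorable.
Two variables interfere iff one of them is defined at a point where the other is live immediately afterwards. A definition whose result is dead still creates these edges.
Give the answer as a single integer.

Block summaries:
  b0 def {g,h,s} use ∅
  b1 def {j} use {h}
  b2 def {g} use {s}
  b3 def {g,s} use ∅
  b4 def {g,s} use {h,s}

Liveness:
  b0: in=∅ out={h,s}
  b1: in={h,s} out={h,s}
  b2: in={s} out=∅
  b3: in={h} out={h,s}
  b4: in={h,s} out=∅

Interfere edges:
  g↔{h,s}
  h↔{g,j,s}
  j↔{h,s}
  s↔{g,h,j}

Chromatic number:
  {g,h,s} pairwise interfere (3-clique) ⇒ χ ≥ 3
  assign g→c2 h→c0 j→c2 s→c1 — no edge inside a register ⇒ χ ≤ 3
  χ = 3

Answer: 3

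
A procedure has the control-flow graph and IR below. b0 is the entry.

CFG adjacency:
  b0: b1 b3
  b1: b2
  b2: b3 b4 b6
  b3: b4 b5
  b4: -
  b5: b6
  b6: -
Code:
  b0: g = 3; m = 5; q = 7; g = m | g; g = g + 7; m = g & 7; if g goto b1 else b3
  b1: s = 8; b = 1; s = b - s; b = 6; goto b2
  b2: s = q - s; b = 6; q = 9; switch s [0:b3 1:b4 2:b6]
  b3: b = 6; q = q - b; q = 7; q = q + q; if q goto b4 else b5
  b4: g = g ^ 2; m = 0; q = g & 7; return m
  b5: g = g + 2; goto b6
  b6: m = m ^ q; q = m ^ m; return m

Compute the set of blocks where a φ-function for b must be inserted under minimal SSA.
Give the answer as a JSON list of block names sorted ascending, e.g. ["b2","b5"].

Answer: ["b3", "b4", "b6"]

Analysis:
idom tree: b1←b0 b2←b1 b3←b0 b4←b0 b5←b3 b6←b0
Dom∩ at merges:
  b3: preds {b0,b2}: {b0} ∩ {b0,b1,b2} = {b0}; idom=b0
  b4: preds {b2,b3}: {b0,b1,b2} ∩ {b0,b3} = {b0}; idom=b0
  b6: preds {b2,b5}: {b0,b1,b2} ∩ {b0,b3,b5} = {b0}; idom=b0

Frontier:
  b3←b0: walk · to b0
  b3←b2: walk b2→b1 to b0
  b4←b2: walk b2→b1 to b0
  b4←b3: walk b3 to b0
  b6←b2: walk b2→b1 to b0
  b6←b5: walk b5→b3 to b0
  DF(b0)=∅
  DF(b1)={b3,b4,b6}
  DF(b2)={b3,b4,b6}
  DF(b3)={b4,b6}
  DF(b4)=∅
  DF(b5)={b6}
  DF(b6)=∅

φ for b: defs {b1,b2,b3}
  DF⁺ = {b3,b4,b6}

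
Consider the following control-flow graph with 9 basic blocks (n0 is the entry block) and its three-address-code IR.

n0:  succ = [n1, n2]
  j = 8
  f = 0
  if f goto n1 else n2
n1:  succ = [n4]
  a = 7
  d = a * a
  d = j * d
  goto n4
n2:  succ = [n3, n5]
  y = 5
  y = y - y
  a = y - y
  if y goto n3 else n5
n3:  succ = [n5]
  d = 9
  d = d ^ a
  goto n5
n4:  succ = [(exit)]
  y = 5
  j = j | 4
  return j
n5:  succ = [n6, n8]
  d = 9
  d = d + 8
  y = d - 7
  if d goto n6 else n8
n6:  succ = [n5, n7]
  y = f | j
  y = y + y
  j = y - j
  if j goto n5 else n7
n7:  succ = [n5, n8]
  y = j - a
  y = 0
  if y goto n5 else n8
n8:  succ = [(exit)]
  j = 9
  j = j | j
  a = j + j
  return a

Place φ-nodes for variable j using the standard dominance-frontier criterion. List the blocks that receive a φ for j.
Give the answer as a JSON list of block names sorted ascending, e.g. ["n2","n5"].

Answer: ["n5", "n8"]

Working:
idom tree: n1←n0 n2←n0 n3←n2 n4←n1 n5←n2 n6←n5 n7←n6 n8←n5
Join-block Dom:
  n5: preds {n2,n3,n6,n7}: {n0,n2} ∩ {n0,n2,n3} ∩ {n0,n2,n5,n6} ∩ {n0,n2,n5,n6,n7} = {n0,n2}; idom=n2
  n8: preds {n5,n7}: {n0,n2,n5} ∩ {n0,n2,n5,n6,n7} = {n0,n2,n5}; idom=n5

Frontier:
  join n5 pred n2: · stop@n2
  join n5 pred n3: n3 stop@n2
  join n5 pred n6: n6→n5 stop@n2
  join n5 pred n7: n7→n6→n5 stop@n2
  join n8 pred n5: · stop@n5
  join n8 pred n7: n7→n6 stop@n5
  DF(n0)=∅
  DF(n1)=∅
  DF(n2)=∅
  DF(n3)={n5}
  DF(n4)=∅
  DF(n5)={n5}
  DF(n6)={n5,n8}
  DF(n7)={n5,n8}
  DF(n8)=∅

φ for j: defs {n0,n4,n6,n8}
  DF⁺ = {n5,n8}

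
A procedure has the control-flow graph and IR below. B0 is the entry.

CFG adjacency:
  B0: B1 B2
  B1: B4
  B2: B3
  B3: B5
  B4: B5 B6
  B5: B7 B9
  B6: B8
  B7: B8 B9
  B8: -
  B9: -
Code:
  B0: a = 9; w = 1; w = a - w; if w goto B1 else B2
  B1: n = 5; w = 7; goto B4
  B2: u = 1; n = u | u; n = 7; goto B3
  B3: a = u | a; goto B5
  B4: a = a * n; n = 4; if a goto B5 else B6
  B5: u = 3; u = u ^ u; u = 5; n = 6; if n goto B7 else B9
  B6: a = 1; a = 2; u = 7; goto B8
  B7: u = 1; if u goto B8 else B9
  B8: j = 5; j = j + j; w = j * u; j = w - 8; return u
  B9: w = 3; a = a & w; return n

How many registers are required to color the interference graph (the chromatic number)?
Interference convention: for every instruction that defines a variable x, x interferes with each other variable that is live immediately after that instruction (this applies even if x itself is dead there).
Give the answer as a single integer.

Answer: 4

Working:
Per-block:
  B0 def {a,w} use ∅
  B1 def {n,w} use ∅
  B2 def {n,u} use ∅
  B3 def {a} use {a,u}
  B4 def {a,n} use {a,n}
  B5 def {n,u} use ∅
  B6 def {a,u} use ∅
  B7 def {u} use ∅
  B8 def {j,w} use {u}
  B9 def {a,w} use {a,n}

Liveness:
  B0 li=∅ lo={a}
  B1 li={a} lo={a,n}
  B2 li={a} lo={a,u}
  B3 li={a,u} lo={a}
  B4 li={a,n} lo={a}
  B5 li={a} lo={a,n}
  B6 li=∅ lo={u}
  B7 li={a,n} lo={a,n,u}
  B8 li={u} lo=∅
  B9 li={a,n} lo=∅

Conflict graph:
  a↔{n,u,w}
  j↔{u}
  n↔{a,u,w}
  u↔{a,j,n,w}
  w↔{a,n,u}

Colouring:
  lower bound: {a,n,u,w} mutually conflict ⇒ χ ≥ 4
  assign a→r1 j→r1 n→r2 u→r0 w→r3 — no edge inside a register ⇒ χ ≤ 4
  χ = 4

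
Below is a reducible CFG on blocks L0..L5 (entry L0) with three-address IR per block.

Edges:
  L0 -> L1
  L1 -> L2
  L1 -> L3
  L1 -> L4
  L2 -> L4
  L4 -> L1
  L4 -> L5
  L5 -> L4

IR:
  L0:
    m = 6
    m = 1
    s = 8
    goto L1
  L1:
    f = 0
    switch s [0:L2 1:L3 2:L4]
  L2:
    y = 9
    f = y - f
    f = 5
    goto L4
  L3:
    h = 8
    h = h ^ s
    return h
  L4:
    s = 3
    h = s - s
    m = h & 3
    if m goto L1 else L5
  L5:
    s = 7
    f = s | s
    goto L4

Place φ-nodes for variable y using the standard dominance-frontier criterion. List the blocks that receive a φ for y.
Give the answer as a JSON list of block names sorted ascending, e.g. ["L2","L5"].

idom tree: L1←L0 L2←L1 L3←L1 L4←L1 L5←L4
Join-block Dom:
  L1: preds {L0,L4}: {L0} ∩ {L0,L1,L4} = {L0}; idom=L0
  L4: preds {L1,L2,L5}: {L0,L1} ∩ {L0,L1,L2} ∩ {L0,L1,L4,L5} = {L0,L1}; idom=L1

DF derivation:
  L1←L0: walk · to L0
  L1←L4: walk L4→L1 to L0
  L4←L1: walk · to L1
  L4←L2: walk L2 to L1
  L4←L5: walk L5→L4 to L1
  DF(L0)=∅
  DF(L1)={L1}
  DF(L2)={L4}
  DF(L3)=∅
  DF(L4)={L1,L4}
  DF(L5)={L4}

φ for y: defs {L2}
  DF⁺ = {L1,L4}

Answer: ["L1", "L4"]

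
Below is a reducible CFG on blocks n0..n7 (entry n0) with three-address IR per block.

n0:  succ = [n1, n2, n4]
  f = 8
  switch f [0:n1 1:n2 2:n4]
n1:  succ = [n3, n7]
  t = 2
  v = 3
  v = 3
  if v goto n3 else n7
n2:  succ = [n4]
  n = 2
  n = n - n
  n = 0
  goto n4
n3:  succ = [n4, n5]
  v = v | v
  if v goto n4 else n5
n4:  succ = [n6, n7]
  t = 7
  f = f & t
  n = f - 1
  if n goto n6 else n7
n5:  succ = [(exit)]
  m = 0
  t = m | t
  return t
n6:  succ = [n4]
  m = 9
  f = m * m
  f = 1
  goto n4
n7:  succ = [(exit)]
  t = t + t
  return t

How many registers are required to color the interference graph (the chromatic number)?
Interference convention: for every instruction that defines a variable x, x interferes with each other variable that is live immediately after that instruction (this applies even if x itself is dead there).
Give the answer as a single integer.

def/use:
  n0: {f} / ∅
  n1: {t,v} / ∅
  n2: {n} / ∅
  n3: {v} / {v}
  n4: {f,n,t} / {f}
  n5: {m,t} / {t}
  n6: {f,m} / ∅
  n7: {t} / {t}

Liveness:
  n0 li=∅ lo={f}
  n1 li={f} lo={f,t,v}
  n2 li={f} lo={f}
  n3 li={f,t,v} lo={f,t}
  n4 li={f} lo={t}
  n5 li={t} lo=∅
  n6 li=∅ lo={f}
  n7 li={t} lo=∅

Interference:
  f↔{n,t,v}
  m↔{t}
  n↔{f,t}
  t↔{f,m,n,v}
  v↔{f,t}

Colouring:
  {f,n,t} pairwise interfere (3-clique) ⇒ χ ≥ 3
  assign f→r1 m→r1 n→r2 t→r0 v→r2 — no edge inside a register ⇒ χ ≤ 3
  χ = 3

Answer: 3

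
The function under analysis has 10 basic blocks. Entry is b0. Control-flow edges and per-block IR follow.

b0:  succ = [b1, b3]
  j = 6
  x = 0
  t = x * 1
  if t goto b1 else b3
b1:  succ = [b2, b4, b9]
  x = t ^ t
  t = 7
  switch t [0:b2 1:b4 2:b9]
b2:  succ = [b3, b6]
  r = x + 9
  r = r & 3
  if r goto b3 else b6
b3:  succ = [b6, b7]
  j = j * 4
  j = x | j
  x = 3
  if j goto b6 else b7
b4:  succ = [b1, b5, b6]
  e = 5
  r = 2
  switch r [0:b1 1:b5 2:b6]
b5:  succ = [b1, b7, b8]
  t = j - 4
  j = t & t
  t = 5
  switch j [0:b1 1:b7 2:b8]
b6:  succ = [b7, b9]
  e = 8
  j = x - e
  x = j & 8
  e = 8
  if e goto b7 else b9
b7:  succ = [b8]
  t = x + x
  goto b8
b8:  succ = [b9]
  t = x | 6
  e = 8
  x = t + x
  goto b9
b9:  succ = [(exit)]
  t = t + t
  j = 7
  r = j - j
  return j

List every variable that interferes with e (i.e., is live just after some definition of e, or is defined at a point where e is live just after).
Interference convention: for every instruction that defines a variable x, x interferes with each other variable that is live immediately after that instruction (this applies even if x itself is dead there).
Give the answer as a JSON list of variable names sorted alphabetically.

Answer: ["j", "t", "x"]

Analysis:
Per-block:
  b0: def={j,t,x} ue=∅
  b1: def={t,x} ue={t}
  b2: def={r} ue={x}
  b3: def={j,x} ue={j,x}
  b4: def={e,r} ue=∅
  b5: def={j,t} ue={j}
  b6: def={e,j,x} ue={x}
  b7: def={t} ue={x}
  b8: def={e,t,x} ue={x}
  b9: def={j,r,t} ue={t}

Live sets:
  b0 li=∅ lo={j,t,x}
  b1 li={j,t} lo={j,t,x}
  b2 li={j,t,x} lo={j,t,x}
  b3 li={j,t,x} lo={t,x}
  b4 li={j,t,x} lo={j,t,x}
  b5 li={j,x} lo={j,t,x}
  b6 li={t,x} lo={t,x}
  b7 li={x} lo={x}
  b8 li={x} lo={t}
  b9 li={t} lo=∅

Interfere edges:
  e↔{j,t,x}
  j↔{e,r,t,x}
  r↔{j,t,x}
  t↔{e,j,r,x}
  x↔{e,j,r,t}

N(e) = ["j", "t", "x"]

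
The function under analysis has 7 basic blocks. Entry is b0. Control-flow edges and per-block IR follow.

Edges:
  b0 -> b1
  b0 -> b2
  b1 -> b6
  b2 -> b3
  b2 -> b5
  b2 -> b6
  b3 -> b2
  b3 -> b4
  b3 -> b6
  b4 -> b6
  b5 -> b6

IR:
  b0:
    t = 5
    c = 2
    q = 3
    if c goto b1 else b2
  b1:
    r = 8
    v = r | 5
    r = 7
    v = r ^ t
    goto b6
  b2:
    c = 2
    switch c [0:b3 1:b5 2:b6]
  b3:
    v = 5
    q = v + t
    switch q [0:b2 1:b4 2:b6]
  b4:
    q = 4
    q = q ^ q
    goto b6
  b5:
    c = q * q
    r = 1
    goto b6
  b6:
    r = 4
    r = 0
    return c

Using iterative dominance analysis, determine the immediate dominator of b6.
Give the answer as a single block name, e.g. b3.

idom tree: b1←b0 b2←b0 b3←b2 b4←b3 b5←b2 b6←b0
Dom∩ at merges:
  b2: preds {b0,b3}: {b0} ∩ {b0,b2,b3} = {b0}; idom=b0
  b6: preds {b1,b2,b3,b4,b5}: {b0,b1} ∩ {b0,b2} ∩ {b0,b2,b3} ∩ {b0,b2,b3,b4} ∩ {b0,b2,b5} = {b0}; idom=b0

idom(b6) = b0

Answer: b0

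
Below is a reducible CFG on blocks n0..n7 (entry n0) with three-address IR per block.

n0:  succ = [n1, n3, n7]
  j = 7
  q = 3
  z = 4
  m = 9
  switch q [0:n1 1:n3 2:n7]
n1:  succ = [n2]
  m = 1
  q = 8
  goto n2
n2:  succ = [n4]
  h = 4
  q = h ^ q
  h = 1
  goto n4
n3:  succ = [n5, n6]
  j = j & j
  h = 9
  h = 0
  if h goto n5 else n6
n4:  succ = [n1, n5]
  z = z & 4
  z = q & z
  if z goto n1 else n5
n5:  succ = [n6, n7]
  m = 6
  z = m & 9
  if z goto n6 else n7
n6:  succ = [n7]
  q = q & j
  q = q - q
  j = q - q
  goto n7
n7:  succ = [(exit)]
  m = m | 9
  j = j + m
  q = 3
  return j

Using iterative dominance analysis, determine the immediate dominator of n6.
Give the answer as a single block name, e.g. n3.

idom tree: n1←n0 n2←n1 n3←n0 n4←n2 n5←n0 n6←n0 n7←n0
Dom at joins:
  n1: preds {n0,n4}: {n0} ∩ {n0,n1,n2,n4} = {n0}; idom=n0
  n5: preds {n3,n4}: {n0,n3} ∩ {n0,n1,n2,n4} = {n0}; idom=n0
  n6: preds {n3,n5}: {n0,n3} ∩ {n0,n5} = {n0}; idom=n0
  n7: preds {n0,n5,n6}: {n0} ∩ {n0,n5} ∩ {n0,n6} = {n0}; idom=n0

idom(n6) = n0

Answer: n0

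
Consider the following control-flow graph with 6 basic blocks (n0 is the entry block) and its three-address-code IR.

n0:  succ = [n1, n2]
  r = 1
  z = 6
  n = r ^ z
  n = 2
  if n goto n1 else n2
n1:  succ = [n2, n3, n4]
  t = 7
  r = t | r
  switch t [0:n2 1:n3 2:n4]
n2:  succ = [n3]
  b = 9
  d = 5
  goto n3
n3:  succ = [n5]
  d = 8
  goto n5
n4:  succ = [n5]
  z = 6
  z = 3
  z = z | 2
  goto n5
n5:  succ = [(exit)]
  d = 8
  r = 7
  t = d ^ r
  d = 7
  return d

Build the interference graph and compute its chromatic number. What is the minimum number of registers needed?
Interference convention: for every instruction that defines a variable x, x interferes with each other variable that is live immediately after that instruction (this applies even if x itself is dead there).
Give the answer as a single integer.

def/use:
  n0: def={n,r,z} ue=∅
  n1: def={r,t} ue={r}
  n2: def={b,d} ue=∅
  n3: def={d} ue=∅
  n4: def={z} ue=∅
  n5: def={d,r,t} ue=∅

Liveness:
  live n0: ∅→{r}
  live n1: {r}→∅
  live n2: ∅→∅
  live n3: ∅→∅
  live n4: ∅→∅
  live n5: ∅→∅

Interference:
  b↔∅
  d↔{r}
  n↔{r}
  r↔{d,n,t,z}
  t↔{r}
  z↔{r}

Chromatic number:
  lower bound: {d,r} mutually conflict ⇒ χ ≥ 2
  2-colouring: R0={b,r}  R1={d,n,t,z}
  χ = 2

Answer: 2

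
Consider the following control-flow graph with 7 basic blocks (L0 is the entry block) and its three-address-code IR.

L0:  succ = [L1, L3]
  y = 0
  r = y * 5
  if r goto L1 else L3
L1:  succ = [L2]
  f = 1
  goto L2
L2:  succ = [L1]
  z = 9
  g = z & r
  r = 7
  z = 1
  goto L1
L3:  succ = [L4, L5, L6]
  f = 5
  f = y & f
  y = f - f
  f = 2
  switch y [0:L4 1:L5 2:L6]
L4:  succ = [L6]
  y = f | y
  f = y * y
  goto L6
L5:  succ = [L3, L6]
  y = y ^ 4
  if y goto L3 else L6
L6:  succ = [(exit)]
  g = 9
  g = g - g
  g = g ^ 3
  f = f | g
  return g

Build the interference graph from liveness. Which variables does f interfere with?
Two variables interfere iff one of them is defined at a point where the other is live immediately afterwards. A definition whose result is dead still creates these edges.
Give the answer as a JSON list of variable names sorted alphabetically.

Answer: ["g", "r", "y"]

Analysis:
Block summaries:
  L0: {r,y} / ∅
  L1: {f} / ∅
  L2: {g,r,z} / {r}
  L3: {f,y} / {y}
  L4: {f,y} / {f,y}
  L5: {y} / {y}
  L6: {f,g} / {f}

Liveness:
  L0 li=∅ lo={r,y}
  L1 li={r} lo={r}
  L2 li={r} lo={r}
  L3 li={y} lo={f,y}
  L4 li={f,y} lo={f}
  L5 li={f,y} lo={f,y}
  L6 li={f} lo=∅

Interfere edges:
  f: {g,r,y}
  g: {f}
  r: {f,y,z}
  y: {f,r}
  z: {r}

N(f) = ["g", "r", "y"]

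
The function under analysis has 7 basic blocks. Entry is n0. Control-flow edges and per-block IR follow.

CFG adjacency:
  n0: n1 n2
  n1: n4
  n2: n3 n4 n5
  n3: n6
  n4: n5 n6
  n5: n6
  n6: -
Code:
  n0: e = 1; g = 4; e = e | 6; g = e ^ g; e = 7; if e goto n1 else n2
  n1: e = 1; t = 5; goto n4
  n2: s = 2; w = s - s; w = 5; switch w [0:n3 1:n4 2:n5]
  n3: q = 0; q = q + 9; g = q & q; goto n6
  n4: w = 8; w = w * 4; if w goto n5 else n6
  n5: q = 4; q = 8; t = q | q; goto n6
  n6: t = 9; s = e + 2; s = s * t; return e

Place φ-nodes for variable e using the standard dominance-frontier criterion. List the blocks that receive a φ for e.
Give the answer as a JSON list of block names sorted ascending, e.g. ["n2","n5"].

Answer: ["n4", "n5", "n6"]

Derivation:
idom tree: n1←n0 n2←n0 n3←n2 n4←n0 n5←n0 n6←n0
Dom at joins:
  n4: preds {n1,n2}: {n0,n1} ∩ {n0,n2} = {n0}; idom=n0
  n5: preds {n2,n4}: {n0,n2} ∩ {n0,n4} = {n0}; idom=n0
  n6: preds {n3,n4,n5}: {n0,n2,n3} ∩ {n0,n4} ∩ {n0,n5} = {n0}; idom=n0

DF walk-up:
  n4←n1: walk n1 to n0
  n4←n2: walk n2 to n0
  n5←n2: walk n2 to n0
  n5←n4: walk n4 to n0
  n6←n3: walk n3→n2 to n0
  n6←n4: walk n4 to n0
  n6←n5: walk n5 to n0
  n0: DF=∅
  n1: DF={n4}
  n2: DF={n4,n5,n6}
  n3: DF={n6}
  n4: DF={n5,n6}
  n5: DF={n6}
  n6: DF=∅

φ for e: defs {n0,n1}
  DF⁺ = {n4,n5,n6}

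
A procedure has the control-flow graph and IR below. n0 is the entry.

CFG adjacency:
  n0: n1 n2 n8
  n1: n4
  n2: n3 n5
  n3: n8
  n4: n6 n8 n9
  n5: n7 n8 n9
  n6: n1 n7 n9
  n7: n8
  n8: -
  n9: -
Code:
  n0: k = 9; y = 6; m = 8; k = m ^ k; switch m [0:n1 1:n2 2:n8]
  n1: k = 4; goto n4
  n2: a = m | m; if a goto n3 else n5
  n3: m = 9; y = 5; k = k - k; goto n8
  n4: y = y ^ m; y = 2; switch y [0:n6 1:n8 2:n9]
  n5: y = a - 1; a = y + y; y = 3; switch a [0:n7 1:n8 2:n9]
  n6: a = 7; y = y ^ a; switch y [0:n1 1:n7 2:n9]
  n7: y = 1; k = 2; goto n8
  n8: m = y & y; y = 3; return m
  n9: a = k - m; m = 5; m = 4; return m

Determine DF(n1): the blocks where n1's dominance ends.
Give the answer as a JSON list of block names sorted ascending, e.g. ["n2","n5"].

Answer: ["n1", "n7", "n8", "n9"]

Working:
idom tree: n1←n0 n2←n0 n3←n2 n4←n1 n5←n2 n6←n4 n7←n0 n8←n0 n9←n0
Join-block Dom:
  n1: preds {n0,n6}: {n0} ∩ {n0,n1,n4,n6} = {n0}; idom=n0
  n7: preds {n5,n6}: {n0,n2,n5} ∩ {n0,n1,n4,n6} = {n0}; idom=n0
  n8: preds {n0,n3,n4,n5,n7}: {n0} ∩ {n0,n2,n3} ∩ {n0,n1,n4} ∩ {n0,n2,n5} ∩ {n0,n7} = {n0}; idom=n0
  n9: preds {n4,n5,n6}: {n0,n1,n4} ∩ {n0,n2,n5} ∩ {n0,n1,n4,n6} = {n0}; idom=n0

DF walk-up:
  join n1 pred n0: · stop@n0
  join n1 pred n6: n6→n4→n1 stop@n0
  join n7 pred n5: n5→n2 stop@n0
  join n7 pred n6: n6→n4→n1 stop@n0
  join n8 pred n0: · stop@n0
  join n8 pred n3: n3→n2 stop@n0
  join n8 pred n4: n4→n1 stop@n0
  join n8 pred n5: n5→n2 stop@n0
  join n8 pred n7: n7 stop@n0
  join n9 pred n4: n4→n1 stop@n0
  join n9 pred n5: n5→n2 stop@n0
  join n9 pred n6: n6→n4→n1 stop@n0
  n0 → ∅
  n1 → {n1,n7,n8,n9}
  n2 → {n7,n8,n9}
  n3 → {n8}
  n4 → {n1,n7,n8,n9}
  n5 → {n7,n8,n9}
  n6 → {n1,n7,n9}
  n7 → {n8}
  n8 → ∅
  n9 → ∅

DF(n1) = ["n1", "n7", "n8", "n9"]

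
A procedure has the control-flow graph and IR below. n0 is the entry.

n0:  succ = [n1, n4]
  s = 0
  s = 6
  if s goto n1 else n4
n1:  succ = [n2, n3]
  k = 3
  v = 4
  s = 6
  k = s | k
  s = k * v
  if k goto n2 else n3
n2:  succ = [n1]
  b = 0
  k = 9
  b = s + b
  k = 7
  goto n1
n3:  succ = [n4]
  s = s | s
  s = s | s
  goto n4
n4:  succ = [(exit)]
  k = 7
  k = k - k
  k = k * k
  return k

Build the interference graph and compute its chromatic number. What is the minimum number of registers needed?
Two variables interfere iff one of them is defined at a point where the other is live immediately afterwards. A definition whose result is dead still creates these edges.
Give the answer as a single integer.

Block summaries:
  n0: {s} / ∅
  n1: {k,s,v} / ∅
  n2: {b,k} / {s}
  n3: {s} / {s}
  n4: {k} / ∅

Backward fixpoint:
  live n0: ∅→∅
  live n1: ∅→{s}
  live n2: {s}→∅
  live n3: {s}→∅
  live n4: ∅→∅

Conflict graph:
  b — {k,s}
  k — {b,s,v}
  s — {b,k,v}
  v — {k,s}

Registers:
  clique {b,k,s} ⇒ need ≥ 3
  assign b→r2 k→r0 s→r1 v→r2 — no edge inside a register ⇒ χ ≤ 3
  χ = 3

Answer: 3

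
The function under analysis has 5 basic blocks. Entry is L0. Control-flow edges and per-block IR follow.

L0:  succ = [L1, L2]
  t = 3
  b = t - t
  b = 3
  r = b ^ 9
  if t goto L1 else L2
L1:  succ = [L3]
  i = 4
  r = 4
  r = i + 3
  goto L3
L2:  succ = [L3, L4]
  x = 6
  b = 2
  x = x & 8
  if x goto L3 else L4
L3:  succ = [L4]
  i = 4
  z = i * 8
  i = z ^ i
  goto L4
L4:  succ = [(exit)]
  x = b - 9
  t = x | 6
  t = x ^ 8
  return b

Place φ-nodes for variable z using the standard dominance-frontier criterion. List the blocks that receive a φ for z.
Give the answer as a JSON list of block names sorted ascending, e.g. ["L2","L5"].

Answer: ["L4"]

Analysis:
idom tree: L1←L0 L2←L0 L3←L0 L4←L0
Dom at joins:
  L3: preds {L1,L2}: {L0,L1} ∩ {L0,L2} = {L0}; idom=L0
  L4: preds {L2,L3}: {L0,L2} ∩ {L0,L3} = {L0}; idom=L0

DF derivation:
  L3←L1: walk L1 to L0
  L3←L2: walk L2 to L0
  L4←L2: walk L2 to L0
  L4←L3: walk L3 to L0
  L0: DF=∅
  L1: DF={L3}
  L2: DF={L3,L4}
  L3: DF={L4}
  L4: DF=∅

φ for z: defs {L3}
  DF⁺ = {L4}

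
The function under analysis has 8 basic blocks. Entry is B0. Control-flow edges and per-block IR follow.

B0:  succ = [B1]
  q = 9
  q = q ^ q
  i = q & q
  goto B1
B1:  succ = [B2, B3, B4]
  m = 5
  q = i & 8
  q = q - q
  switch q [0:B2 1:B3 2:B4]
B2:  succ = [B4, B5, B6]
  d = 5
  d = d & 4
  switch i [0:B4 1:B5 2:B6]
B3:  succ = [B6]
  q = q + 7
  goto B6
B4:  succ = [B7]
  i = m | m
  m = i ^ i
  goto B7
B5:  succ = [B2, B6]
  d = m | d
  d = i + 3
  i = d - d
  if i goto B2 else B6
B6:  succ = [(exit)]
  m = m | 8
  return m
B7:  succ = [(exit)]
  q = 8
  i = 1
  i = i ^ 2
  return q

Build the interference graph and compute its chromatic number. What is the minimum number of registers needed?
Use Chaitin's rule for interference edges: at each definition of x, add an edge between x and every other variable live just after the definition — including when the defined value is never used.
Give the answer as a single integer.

Answer: 3

Working:
Per-block:
  B0: {i,q} / ∅
  B1: {m,q} / {i}
  B2: {d} / {i}
  B3: {q} / {q}
  B4: {i,m} / {m}
  B5: {d,i} / {d,i,m}
  B6: {m} / {m}
  B7: {i,q} / ∅

Backward fixpoint:
  B0 li=∅ lo={i}
  B1 li={i} lo={i,m,q}
  B2 li={i,m} lo={d,i,m}
  B3 li={m,q} lo={m}
  B4 li={m} lo=∅
  B5 li={d,i,m} lo={i,m}
  B6 li={m} lo=∅
  B7 li=∅ lo=∅

Conflict graph:
  d — {i,m}
  i — {d,m,q}
  m — {d,i,q}
  q — {i,m}

Colouring:
  clique {d,i,m} ⇒ need ≥ 3
  3-colouring: r0={i}  r1={m}  r2={d,q}
  χ = 3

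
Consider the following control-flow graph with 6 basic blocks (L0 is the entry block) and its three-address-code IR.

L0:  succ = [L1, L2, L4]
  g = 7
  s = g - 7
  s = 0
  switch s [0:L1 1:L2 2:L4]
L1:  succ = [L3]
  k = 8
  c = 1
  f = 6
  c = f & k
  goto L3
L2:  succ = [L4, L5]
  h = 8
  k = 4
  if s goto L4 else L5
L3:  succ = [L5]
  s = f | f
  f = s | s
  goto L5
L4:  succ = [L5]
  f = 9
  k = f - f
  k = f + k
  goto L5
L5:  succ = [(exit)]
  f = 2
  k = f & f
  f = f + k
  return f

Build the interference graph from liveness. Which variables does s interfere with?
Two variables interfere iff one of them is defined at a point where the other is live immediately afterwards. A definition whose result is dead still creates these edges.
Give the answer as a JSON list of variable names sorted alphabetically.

Answer: ["h", "k"]

Working:
Block summaries:
  L0: def={g,s} ue=∅
  L1: def={c,f,k} ue=∅
  L2: def={h,k} ue={s}
  L3: def={f,s} ue={f}
  L4: def={f,k} ue=∅
  L5: def={f,k} ue=∅

Live sets:
  live L0: ∅→{s}
  live L1: ∅→{f}
  live L2: {s}→∅
  live L3: {f}→∅
  live L4: ∅→∅
  live L5: ∅→∅

Conflict graph:
  c↔{f,k}
  f↔{c,k}
  g↔∅
  h↔{s}
  k↔{c,f,s}
  s↔{h,k}

N(s) = ["h", "k"]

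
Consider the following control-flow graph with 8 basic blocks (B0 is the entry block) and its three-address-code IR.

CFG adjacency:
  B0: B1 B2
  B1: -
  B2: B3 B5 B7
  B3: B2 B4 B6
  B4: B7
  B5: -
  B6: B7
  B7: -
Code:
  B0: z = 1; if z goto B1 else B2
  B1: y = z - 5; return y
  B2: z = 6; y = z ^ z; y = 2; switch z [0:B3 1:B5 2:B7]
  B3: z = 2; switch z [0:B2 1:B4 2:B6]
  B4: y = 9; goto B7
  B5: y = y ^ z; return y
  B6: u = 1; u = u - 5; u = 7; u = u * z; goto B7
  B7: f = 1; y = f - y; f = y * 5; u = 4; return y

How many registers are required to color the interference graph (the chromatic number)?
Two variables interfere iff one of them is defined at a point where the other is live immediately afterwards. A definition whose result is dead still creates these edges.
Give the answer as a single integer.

Block summaries:
  B0: {z} / ∅
  B1: {y} / {z}
  B2: {y,z} / ∅
  B3: {z} / ∅
  B4: {y} / ∅
  B5: {y} / {y,z}
  B6: {u} / {z}
  B7: {f,u,y} / {y}

Live sets:
  live B0: ∅→{z}
  live B1: {z}→∅
  live B2: ∅→{y,z}
  live B3: {y}→{y,z}
  live B4: ∅→{y}
  live B5: {y,z}→∅
  live B6: {y,z}→{y}
  live B7: {y}→∅

Interference:
  f — {y}
  u — {y,z}
  y — {f,u,z}
  z — {u,y}

Registers:
  {u,y,z} pairwise interfere (3-clique) ⇒ χ ≥ 3
  assign f→c1 u→c1 y→c0 z→c2 — no edge inside a register ⇒ χ ≤ 3
  χ = 3

Answer: 3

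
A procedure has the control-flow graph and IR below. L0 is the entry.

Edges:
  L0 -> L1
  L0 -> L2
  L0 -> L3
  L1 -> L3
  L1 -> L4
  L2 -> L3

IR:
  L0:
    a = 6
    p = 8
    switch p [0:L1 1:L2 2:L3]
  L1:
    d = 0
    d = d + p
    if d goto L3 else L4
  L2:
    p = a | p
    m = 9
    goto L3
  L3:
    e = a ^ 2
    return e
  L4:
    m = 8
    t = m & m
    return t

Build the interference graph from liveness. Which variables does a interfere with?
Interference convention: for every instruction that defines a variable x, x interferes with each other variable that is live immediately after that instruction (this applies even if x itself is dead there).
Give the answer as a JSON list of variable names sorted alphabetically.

def/use:
  L0: {a,p} / ∅
  L1: {d} / {p}
  L2: {m,p} / {a,p}
  L3: {e} / {a}
  L4: {m,t} / ∅

Live sets:
  L0: in=∅ out={a,p}
  L1: in={a,p} out={a}
  L2: in={a,p} out={a}
  L3: in={a} out=∅
  L4: in=∅ out=∅

Conflict graph:
  a — {d,m,p}
  d — {a,p}
  e — ∅
  m — {a}
  p — {a,d}
  t — ∅

N(a) = ["d", "m", "p"]

Answer: ["d", "m", "p"]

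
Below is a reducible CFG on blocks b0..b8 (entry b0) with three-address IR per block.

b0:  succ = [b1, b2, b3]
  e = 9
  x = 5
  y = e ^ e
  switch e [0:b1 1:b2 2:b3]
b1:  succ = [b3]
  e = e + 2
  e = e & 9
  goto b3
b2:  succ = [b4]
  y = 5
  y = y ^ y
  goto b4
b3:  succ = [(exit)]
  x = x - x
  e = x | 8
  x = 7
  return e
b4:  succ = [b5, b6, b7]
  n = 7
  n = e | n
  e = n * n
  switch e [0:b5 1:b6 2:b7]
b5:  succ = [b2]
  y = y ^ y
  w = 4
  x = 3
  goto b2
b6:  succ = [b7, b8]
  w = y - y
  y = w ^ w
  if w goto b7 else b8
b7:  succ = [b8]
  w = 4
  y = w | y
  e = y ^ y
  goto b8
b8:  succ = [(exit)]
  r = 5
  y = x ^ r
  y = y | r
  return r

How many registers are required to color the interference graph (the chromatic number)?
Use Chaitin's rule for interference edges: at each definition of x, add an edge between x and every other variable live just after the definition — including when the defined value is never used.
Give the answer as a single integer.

def/use:
  b0: def={e,x,y} ue=∅
  b1: def={e} ue={e}
  b2: def={y} ue=∅
  b3: def={e,x} ue={x}
  b4: def={e,n} ue={e}
  b5: def={w,x,y} ue={y}
  b6: def={w,y} ue={y}
  b7: def={e,w,y} ue={y}
  b8: def={r,y} ue={x}

Liveness:
  live b0: ∅→{e,x}
  live b1: {e,x}→{x}
  live b2: {e,x}→{e,x,y}
  live b3: {x}→∅
  live b4: {e,x,y}→{e,x,y}
  live b5: {e,y}→{e,x}
  live b6: {x,y}→{x,y}
  live b7: {x,y}→{x}
  live b8: {x}→∅

Interfere edges:
  e — {n,w,x,y}
  n — {e,x,y}
  r — {x,y}
  w — {e,x,y}
  x — {e,n,r,w,y}
  y — {e,n,r,w,x}

Colouring:
  clique {e,n,x,y} ⇒ need ≥ 4
  assign e→r2 n→r3 r→r2 w→r3 x→r0 y→r1 — no edge inside a register ⇒ χ ≤ 4
  χ = 4

Answer: 4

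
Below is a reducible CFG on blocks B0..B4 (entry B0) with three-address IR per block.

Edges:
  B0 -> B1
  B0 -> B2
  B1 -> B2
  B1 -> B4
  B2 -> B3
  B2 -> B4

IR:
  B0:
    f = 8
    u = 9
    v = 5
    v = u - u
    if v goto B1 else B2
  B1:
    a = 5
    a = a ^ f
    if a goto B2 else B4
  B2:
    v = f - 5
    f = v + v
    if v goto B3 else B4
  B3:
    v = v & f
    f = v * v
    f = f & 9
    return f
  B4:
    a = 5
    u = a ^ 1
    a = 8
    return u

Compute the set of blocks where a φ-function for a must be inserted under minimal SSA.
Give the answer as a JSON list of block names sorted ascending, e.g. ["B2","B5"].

idom tree: B1←B0 B2←B0 B3←B2 B4←B0
Join-block Dom:
  B2: preds {B0,B1}: {B0} ∩ {B0,B1} = {B0}; idom=B0
  B4: preds {B1,B2}: {B0,B1} ∩ {B0,B2} = {B0}; idom=B0

DF walk-up:
  join B2 pred B0: · stop@B0
  join B2 pred B1: B1 stop@B0
  join B4 pred B1: B1 stop@B0
  join B4 pred B2: B2 stop@B0
  DF(B0)=∅
  DF(B1)={B2,B4}
  DF(B2)={B4}
  DF(B3)=∅
  DF(B4)=∅

φ for a: defs {B1,B4}
  DF⁺ = {B2,B4}

Answer: ["B2", "B4"]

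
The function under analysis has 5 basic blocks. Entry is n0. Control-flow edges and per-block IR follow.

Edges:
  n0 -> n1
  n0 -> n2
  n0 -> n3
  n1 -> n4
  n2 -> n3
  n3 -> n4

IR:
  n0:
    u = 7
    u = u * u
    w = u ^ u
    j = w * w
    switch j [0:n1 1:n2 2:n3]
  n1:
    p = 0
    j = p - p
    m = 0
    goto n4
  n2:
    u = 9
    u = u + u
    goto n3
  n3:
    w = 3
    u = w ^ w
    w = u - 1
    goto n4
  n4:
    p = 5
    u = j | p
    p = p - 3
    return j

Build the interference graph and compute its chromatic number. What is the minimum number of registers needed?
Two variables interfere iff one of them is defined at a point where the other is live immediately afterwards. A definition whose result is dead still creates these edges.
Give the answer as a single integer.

Block summaries:
  n0: {j,u,w} / ∅
  n1: {j,m,p} / ∅
  n2: {u} / ∅
  n3: {u,w} / ∅
  n4: {p,u} / {j}

Live sets:
  live n0: ∅→{j}
  live n1: ∅→{j}
  live n2: {j}→{j}
  live n3: {j}→{j}
  live n4: {j}→∅

Interference:
  j↔{m,p,u,w}
  m↔{j}
  p↔{j,u}
  u↔{j,p}
  w↔{j}

Colouring:
  clique {j,p,u} ⇒ need ≥ 3
  assign j→c0 m→c1 p→c1 u→c2 w→c1 — no edge inside a register ⇒ χ ≤ 3
  χ = 3

Answer: 3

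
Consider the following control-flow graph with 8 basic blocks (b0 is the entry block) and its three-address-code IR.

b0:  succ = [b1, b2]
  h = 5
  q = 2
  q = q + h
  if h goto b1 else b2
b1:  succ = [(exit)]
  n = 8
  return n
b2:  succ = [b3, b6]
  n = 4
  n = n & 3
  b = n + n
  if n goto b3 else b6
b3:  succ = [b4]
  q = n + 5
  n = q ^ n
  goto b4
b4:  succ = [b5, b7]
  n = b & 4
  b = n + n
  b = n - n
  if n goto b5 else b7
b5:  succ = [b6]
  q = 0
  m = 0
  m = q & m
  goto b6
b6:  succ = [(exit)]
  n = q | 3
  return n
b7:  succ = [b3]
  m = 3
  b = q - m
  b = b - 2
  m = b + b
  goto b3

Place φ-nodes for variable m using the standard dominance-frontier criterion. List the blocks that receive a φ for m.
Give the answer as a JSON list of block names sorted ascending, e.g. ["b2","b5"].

Answer: ["b3", "b6"]

Analysis:
idom tree: b1←b0 b2←b0 b3←b2 b4←b3 b5←b4 b6←b2 b7←b4
Join-block Dom:
  b3: preds {b2,b7}: {b0,b2} ∩ {b0,b2,b3,b4,b7} = {b0,b2}; idom=b2
  b6: preds {b2,b5}: {b0,b2} ∩ {b0,b2,b3,b4,b5} = {b0,b2}; idom=b2

DF walk-up:
  join b3 pred b2: · stop@b2
  join b3 pred b7: b7→b4→b3 stop@b2
  join b6 pred b2: · stop@b2
  join b6 pred b5: b5→b4→b3 stop@b2
  b0: DF=∅
  b1: DF=∅
  b2: DF=∅
  b3: DF={b3,b6}
  b4: DF={b3,b6}
  b5: DF={b6}
  b6: DF=∅
  b7: DF={b3}

φ for m: defs {b5,b7}
  DF⁺ = {b3,b6}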